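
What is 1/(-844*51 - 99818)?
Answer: -1/142862 ≈ -6.9998e-6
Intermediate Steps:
1/(-844*51 - 99818) = 1/(-43044 - 99818) = 1/(-142862) = -1/142862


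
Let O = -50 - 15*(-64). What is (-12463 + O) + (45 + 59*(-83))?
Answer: -16405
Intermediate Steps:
O = 910 (O = -50 + 960 = 910)
(-12463 + O) + (45 + 59*(-83)) = (-12463 + 910) + (45 + 59*(-83)) = -11553 + (45 - 4897) = -11553 - 4852 = -16405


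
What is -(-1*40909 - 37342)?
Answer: 78251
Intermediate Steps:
-(-1*40909 - 37342) = -(-40909 - 37342) = -1*(-78251) = 78251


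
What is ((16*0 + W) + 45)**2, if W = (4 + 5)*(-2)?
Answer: 729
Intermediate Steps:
W = -18 (W = 9*(-2) = -18)
((16*0 + W) + 45)**2 = ((16*0 - 18) + 45)**2 = ((0 - 18) + 45)**2 = (-18 + 45)**2 = 27**2 = 729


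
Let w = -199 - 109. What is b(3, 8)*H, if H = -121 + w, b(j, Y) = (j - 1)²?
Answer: -1716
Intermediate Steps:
w = -308
b(j, Y) = (-1 + j)²
H = -429 (H = -121 - 308 = -429)
b(3, 8)*H = (-1 + 3)²*(-429) = 2²*(-429) = 4*(-429) = -1716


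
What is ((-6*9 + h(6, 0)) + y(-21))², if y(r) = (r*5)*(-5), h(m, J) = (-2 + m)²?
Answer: 237169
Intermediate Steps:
y(r) = -25*r (y(r) = (5*r)*(-5) = -25*r)
((-6*9 + h(6, 0)) + y(-21))² = ((-6*9 + (-2 + 6)²) - 25*(-21))² = ((-54 + 4²) + 525)² = ((-54 + 16) + 525)² = (-38 + 525)² = 487² = 237169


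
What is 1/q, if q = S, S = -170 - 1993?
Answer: -1/2163 ≈ -0.00046232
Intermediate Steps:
S = -2163
q = -2163
1/q = 1/(-2163) = -1/2163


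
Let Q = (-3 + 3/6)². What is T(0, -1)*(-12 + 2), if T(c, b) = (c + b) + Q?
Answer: -105/2 ≈ -52.500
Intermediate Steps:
Q = 25/4 (Q = (-3 + 3*(⅙))² = (-3 + ½)² = (-5/2)² = 25/4 ≈ 6.2500)
T(c, b) = 25/4 + b + c (T(c, b) = (c + b) + 25/4 = (b + c) + 25/4 = 25/4 + b + c)
T(0, -1)*(-12 + 2) = (25/4 - 1 + 0)*(-12 + 2) = (21/4)*(-10) = -105/2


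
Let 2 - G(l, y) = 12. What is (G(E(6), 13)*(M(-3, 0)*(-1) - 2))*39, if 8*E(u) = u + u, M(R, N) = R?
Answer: -390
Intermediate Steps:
E(u) = u/4 (E(u) = (u + u)/8 = (2*u)/8 = u/4)
G(l, y) = -10 (G(l, y) = 2 - 1*12 = 2 - 12 = -10)
(G(E(6), 13)*(M(-3, 0)*(-1) - 2))*39 = -10*(-3*(-1) - 2)*39 = -10*(3 - 2)*39 = -10*1*39 = -10*39 = -390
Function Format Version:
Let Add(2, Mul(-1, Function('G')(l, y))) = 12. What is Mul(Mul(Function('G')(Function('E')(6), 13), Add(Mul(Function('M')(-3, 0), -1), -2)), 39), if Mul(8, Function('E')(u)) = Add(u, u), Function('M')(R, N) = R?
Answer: -390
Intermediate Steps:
Function('E')(u) = Mul(Rational(1, 4), u) (Function('E')(u) = Mul(Rational(1, 8), Add(u, u)) = Mul(Rational(1, 8), Mul(2, u)) = Mul(Rational(1, 4), u))
Function('G')(l, y) = -10 (Function('G')(l, y) = Add(2, Mul(-1, 12)) = Add(2, -12) = -10)
Mul(Mul(Function('G')(Function('E')(6), 13), Add(Mul(Function('M')(-3, 0), -1), -2)), 39) = Mul(Mul(-10, Add(Mul(-3, -1), -2)), 39) = Mul(Mul(-10, Add(3, -2)), 39) = Mul(Mul(-10, 1), 39) = Mul(-10, 39) = -390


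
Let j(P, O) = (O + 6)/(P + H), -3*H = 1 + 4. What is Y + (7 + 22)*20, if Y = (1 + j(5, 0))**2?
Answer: 14696/25 ≈ 587.84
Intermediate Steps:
H = -5/3 (H = -(1 + 4)/3 = -1/3*5 = -5/3 ≈ -1.6667)
j(P, O) = (6 + O)/(-5/3 + P) (j(P, O) = (O + 6)/(P - 5/3) = (6 + O)/(-5/3 + P))
Y = 196/25 (Y = (1 + 3*(6 + 0)/(-5 + 3*5))**2 = (1 + 3*6/(-5 + 15))**2 = (1 + 3*6/10)**2 = (1 + 3*(1/10)*6)**2 = (1 + 9/5)**2 = (14/5)**2 = 196/25 ≈ 7.8400)
Y + (7 + 22)*20 = 196/25 + (7 + 22)*20 = 196/25 + 29*20 = 196/25 + 580 = 14696/25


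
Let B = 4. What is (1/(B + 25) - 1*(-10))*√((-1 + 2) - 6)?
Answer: 291*I*√5/29 ≈ 22.438*I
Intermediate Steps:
(1/(B + 25) - 1*(-10))*√((-1 + 2) - 6) = (1/(4 + 25) - 1*(-10))*√((-1 + 2) - 6) = (1/29 + 10)*√(1 - 6) = (1/29 + 10)*√(-5) = 291*(I*√5)/29 = 291*I*√5/29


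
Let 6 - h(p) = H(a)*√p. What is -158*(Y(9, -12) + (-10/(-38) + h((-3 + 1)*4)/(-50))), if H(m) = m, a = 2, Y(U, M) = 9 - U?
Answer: -10744/475 - 316*I*√2/25 ≈ -22.619 - 17.876*I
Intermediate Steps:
h(p) = 6 - 2*√p
-158*(Y(9, -12) + (-10/(-38) + h((-3 + 1)*4)/(-50))) = -158*((9 - 1*9) + (-10/(-38) + (6 - 2*2*√(-3 + 1))/(-50))) = -158*((9 - 9) + (-10*(-1/38) + (6 - 2*2*I*√2)*(-1/50))) = -158*(0 + (5/19 + (6 - 4*I*√2)*(-1/50))) = -158*(0 + (5/19 + (-3/25 + 2*I*√2/25))) = -158*(0 + (68/475 + 2*I*√2/25)) = -158*(68/475 + 2*I*√2/25) = -10744/475 - 316*I*√2/25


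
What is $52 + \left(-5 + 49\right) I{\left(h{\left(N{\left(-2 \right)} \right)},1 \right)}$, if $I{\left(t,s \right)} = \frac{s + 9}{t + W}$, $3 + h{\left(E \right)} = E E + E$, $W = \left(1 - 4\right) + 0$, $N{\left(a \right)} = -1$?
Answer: $- \frac{64}{3} \approx -21.333$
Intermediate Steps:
$W = -3$ ($W = \left(1 - 4\right) + 0 = -3 + 0 = -3$)
$h{\left(E \right)} = -3 + E + E^{2}$ ($h{\left(E \right)} = -3 + \left(E E + E\right) = -3 + \left(E^{2} + E\right) = -3 + \left(E + E^{2}\right) = -3 + E + E^{2}$)
$I{\left(t,s \right)} = \frac{9 + s}{-3 + t}$ ($I{\left(t,s \right)} = \frac{s + 9}{t - 3} = \frac{9 + s}{-3 + t}$)
$52 + \left(-5 + 49\right) I{\left(h{\left(N{\left(-2 \right)} \right)},1 \right)} = 52 + \left(-5 + 49\right) \frac{9 + 1}{-3 - \left(4 - 1\right)} = 52 + 44 \frac{1}{-3 - 3} \cdot 10 = 52 + 44 \frac{1}{-6} \cdot 10 = 52 + 44 \left(\left(- \frac{1}{6}\right) 10\right) = 52 + 44 \left(- \frac{5}{3}\right) = 52 - \frac{220}{3} = - \frac{64}{3}$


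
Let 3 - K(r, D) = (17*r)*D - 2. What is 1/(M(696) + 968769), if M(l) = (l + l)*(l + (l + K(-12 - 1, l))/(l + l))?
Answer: 1/2092118 ≈ 4.7798e-7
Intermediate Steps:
K(r, D) = 5 - 17*D*r (K(r, D) = 3 - ((17*r)*D - 2) = 3 - (17*D*r - 2) = 3 - (-2 + 17*D*r) = 3 + (2 - 17*D*r) = 5 - 17*D*r)
M(l) = 2*l*(l + (5 + 222*l)/(2*l)) (M(l) = (l + l)*(l + (l + (5 - 17*l*(-12 - 1)))/(l + l)) = (2*l)*(l + (l + (5 - 17*l*(-13)))/((2*l))) = (2*l)*(l + (l + (5 + 221*l))*(1/(2*l))) = (2*l)*(l + (5 + 222*l)*(1/(2*l))) = (2*l)*(l + (5 + 222*l)/(2*l)) = 2*l*(l + (5 + 222*l)/(2*l)))
1/(M(696) + 968769) = 1/((5 + 2*696² + 222*696) + 968769) = 1/((5 + 2*484416 + 154512) + 968769) = 1/((5 + 968832 + 154512) + 968769) = 1/(1123349 + 968769) = 1/2092118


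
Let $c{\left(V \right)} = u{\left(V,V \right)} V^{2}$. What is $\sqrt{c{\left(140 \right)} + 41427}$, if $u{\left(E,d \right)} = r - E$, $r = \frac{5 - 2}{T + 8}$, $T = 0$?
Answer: $i \sqrt{2695223} \approx 1641.7 i$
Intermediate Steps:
$r = \frac{3}{8}$ ($r = \frac{5 - 2}{0 + 8} = \frac{3}{8} \approx 0.375$)
$u{\left(E,d \right)} = \frac{3}{8} - E$
$c{\left(V \right)} = V^{2} \left(\frac{3}{8} - V\right)$ ($c{\left(V \right)} = \left(\frac{3}{8} - V\right) V^{2} = V^{2} \left(\frac{3}{8} - V\right)$)
$\sqrt{c{\left(140 \right)} + 41427} = \sqrt{140^{2} \left(\frac{3}{8} - 140\right) + 41427} = \sqrt{19600 \left(\frac{3}{8} - 140\right) + 41427} = \sqrt{19600 \left(- \frac{1117}{8}\right) + 41427} = \sqrt{-2736650 + 41427} = \sqrt{-2695223} = i \sqrt{2695223}$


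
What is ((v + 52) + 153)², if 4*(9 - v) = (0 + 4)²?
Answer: 44100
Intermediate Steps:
v = 5 (v = 9 - (0 + 4)²/4 = 9 - ¼*4² = 9 - ¼*16 = 9 - 4 = 5)
((v + 52) + 153)² = ((5 + 52) + 153)² = (57 + 153)² = 210² = 44100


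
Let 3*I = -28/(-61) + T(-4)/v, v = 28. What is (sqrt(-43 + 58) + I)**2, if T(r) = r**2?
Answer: 24808015/1640961 + 880*sqrt(15)/1281 ≈ 17.779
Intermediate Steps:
I = 440/1281 (I = (-28/(-61) + (-4)**2/28)/3 = (-28*(-1/61) + 16*(1/28))/3 = (28/61 + 4/7)/3 = (1/3)*(440/427) = 440/1281 ≈ 0.34348)
(sqrt(-43 + 58) + I)**2 = (sqrt(-43 + 58) + 440/1281)**2 = (sqrt(15) + 440/1281)**2 = (440/1281 + sqrt(15))**2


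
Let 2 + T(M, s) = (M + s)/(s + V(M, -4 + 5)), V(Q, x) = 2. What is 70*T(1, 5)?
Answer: -80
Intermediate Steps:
T(M, s) = -2 + (M + s)/(2 + s) (T(M, s) = -2 + (M + s)/(s + 2) = -2 + (M + s)/(2 + s))
70*T(1, 5) = 70*((-4 + 1 - 1*5)/(2 + 5)) = 70*((-4 + 1 - 5)/7) = 70*((⅐)*(-8)) = 70*(-8/7) = -80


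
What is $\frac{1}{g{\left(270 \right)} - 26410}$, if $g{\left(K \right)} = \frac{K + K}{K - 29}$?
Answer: $- \frac{241}{6364270} \approx -3.7868 \cdot 10^{-5}$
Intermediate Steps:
$g{\left(K \right)} = \frac{2 K}{-29 + K}$
$\frac{1}{g{\left(270 \right)} - 26410} = \frac{1}{2 \cdot 270 \frac{1}{-29 + 270} - 26410} = \frac{1}{2 \cdot 270 \cdot \frac{1}{241} - 26410} = \frac{1}{\frac{540}{241} - 26410} = \frac{1}{- \frac{6364270}{241}} = - \frac{241}{6364270}$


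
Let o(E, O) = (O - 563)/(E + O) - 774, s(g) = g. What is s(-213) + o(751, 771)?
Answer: -751003/761 ≈ -986.86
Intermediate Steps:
o(E, O) = -774 + (-563 + O)/(E + O) (o(E, O) = (-563 + O)/(E + O) - 774 = -774 + (-563 + O)/(E + O))
s(-213) + o(751, 771) = -213 + (-563 - 774*751 - 773*771)/(751 + 771) = -213 + (-563 - 581274 - 595983)/1522 = -213 + (1/1522)*(-1177820) = -213 - 588910/761 = -751003/761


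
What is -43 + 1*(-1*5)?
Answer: -48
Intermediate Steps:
-43 + 1*(-1*5) = -43 + 1*(-5) = -43 - 5 = -48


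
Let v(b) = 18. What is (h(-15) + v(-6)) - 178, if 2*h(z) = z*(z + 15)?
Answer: -160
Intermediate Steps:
h(z) = z*(15 + z)/2 (h(z) = (z*(z + 15))/2 = (z*(15 + z))/2 = z*(15 + z)/2)
(h(-15) + v(-6)) - 178 = ((1/2)*(-15)*(15 - 15) + 18) - 178 = ((1/2)*(-15)*0 + 18) - 178 = (0 + 18) - 178 = 18 - 178 = -160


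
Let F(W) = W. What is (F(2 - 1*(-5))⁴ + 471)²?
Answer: 8248384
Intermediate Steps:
(F(2 - 1*(-5))⁴ + 471)² = ((2 - 1*(-5))⁴ + 471)² = ((2 + 5)⁴ + 471)² = (7⁴ + 471)² = (2401 + 471)² = 2872² = 8248384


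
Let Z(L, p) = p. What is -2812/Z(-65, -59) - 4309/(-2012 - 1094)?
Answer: 8988303/183254 ≈ 49.048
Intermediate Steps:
-2812/Z(-65, -59) - 4309/(-2012 - 1094) = -2812/(-59) - 4309/(-2012 - 1094) = -2812*(-1/59) - 4309/(-3106) = 2812/59 - 4309*(-1/3106) = 2812/59 + 4309/3106 = 8988303/183254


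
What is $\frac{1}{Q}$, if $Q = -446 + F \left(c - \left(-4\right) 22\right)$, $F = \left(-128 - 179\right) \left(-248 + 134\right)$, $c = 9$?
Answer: $\frac{1}{3394360} \approx 2.9461 \cdot 10^{-7}$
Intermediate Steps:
$F = 34998$ ($F = \left(-307\right) \left(-114\right) = 34998$)
$Q = 3394360$ ($Q = -446 + 34998 \left(9 - \left(-4\right) 22\right) = -446 + 34998 \left(9 - -88\right) = -446 + 34998 \left(9 + 88\right) = -446 + 34998 \cdot 97 = -446 + 3394806 = 3394360$)
$\frac{1}{Q} = \frac{1}{3394360}$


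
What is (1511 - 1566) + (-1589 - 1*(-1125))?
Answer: -519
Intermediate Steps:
(1511 - 1566) + (-1589 - 1*(-1125)) = -55 + (-1589 + 1125) = -55 - 464 = -519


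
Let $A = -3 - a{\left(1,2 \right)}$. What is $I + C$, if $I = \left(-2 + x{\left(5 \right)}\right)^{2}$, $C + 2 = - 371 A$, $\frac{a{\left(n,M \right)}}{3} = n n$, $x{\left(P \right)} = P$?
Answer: $2233$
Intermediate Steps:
$a{\left(n,M \right)} = 3 n^{2}$ ($a{\left(n,M \right)} = 3 n n = 3 n^{2}$)
$A = -6$ ($A = -3 - 3 \cdot 1^{2} = -3 - 3 \cdot 1 = -3 - 3 = -6$)
$C = 2224$ ($C = -2 - -2226 = -2 + 2226 = 2224$)
$I = 9$ ($I = \left(-2 + 5\right)^{2} = 3^{2} = 9$)
$I + C = 9 + 2224 = 2233$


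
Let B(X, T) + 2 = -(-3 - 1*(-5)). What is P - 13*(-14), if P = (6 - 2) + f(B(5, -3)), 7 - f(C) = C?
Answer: 197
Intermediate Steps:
B(X, T) = -4 (B(X, T) = -2 - (-3 - 1*(-5)) = -2 - (-3 + 5) = -2 - 1*2 = -2 - 2 = -4)
f(C) = 7 - C
P = 15 (P = (6 - 2) + (7 - 1*(-4)) = 4 + (7 + 4) = 4 + 11 = 15)
P - 13*(-14) = 15 - 13*(-14) = 15 + 182 = 197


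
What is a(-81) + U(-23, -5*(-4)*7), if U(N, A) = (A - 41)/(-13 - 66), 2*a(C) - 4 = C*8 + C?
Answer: -57473/158 ≈ -363.75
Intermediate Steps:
a(C) = 2 + 9*C/2 (a(C) = 2 + (C*8 + C)/2 = 2 + (8*C + C)/2 = 2 + (9*C)/2 = 2 + 9*C/2)
U(N, A) = 41/79 - A/79 (U(N, A) = (-41 + A)/(-79) = (-41 + A)*(-1/79) = 41/79 - A/79)
a(-81) + U(-23, -5*(-4)*7) = (2 + (9/2)*(-81)) + (41/79 - (-5*(-4))*7/79) = (2 - 729/2) + (41/79 - 20*7/79) = -725/2 + (41/79 - 1/79*140) = -725/2 + (41/79 - 140/79) = -725/2 - 99/79 = -57473/158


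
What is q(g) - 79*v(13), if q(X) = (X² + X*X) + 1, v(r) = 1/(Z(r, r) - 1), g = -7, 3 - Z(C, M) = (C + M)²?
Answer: 66805/674 ≈ 99.117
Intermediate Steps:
Z(C, M) = 3 - (C + M)²
v(r) = 1/(2 - 4*r²) (v(r) = 1/((3 - (r + r)²) - 1) = 1/((3 - (2*r)²) - 1) = 1/((3 - 4*r²) - 1) = 1/(2 - 4*r²))
q(X) = 1 + 2*X² (q(X) = (X² + X²) + 1 = 2*X² + 1 = 1 + 2*X²)
q(g) - 79*v(13) = (1 + 2*(-7)²) - (-79)/(-2 + 4*13²) = (1 + 2*49) - (-79)/(-2 + 4*169) = (1 + 98) - (-79)/(-2 + 676) = 99 - (-79)/674 = 99 - 79*(-1/674) = 99 + 79/674 = 66805/674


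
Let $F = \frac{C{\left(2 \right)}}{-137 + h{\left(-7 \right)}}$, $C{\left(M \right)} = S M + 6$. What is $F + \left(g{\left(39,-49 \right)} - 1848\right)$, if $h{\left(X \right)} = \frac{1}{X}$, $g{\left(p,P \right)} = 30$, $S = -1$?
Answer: $- \frac{436327}{240} \approx -1818.0$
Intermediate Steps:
$C{\left(M \right)} = 6 - M$ ($C{\left(M \right)} = - M + 6 = 6 - M$)
$F = - \frac{7}{240}$ ($F = \frac{6 - 2}{-137 + \frac{1}{-7}} = \frac{6 - 2}{-137 - \frac{1}{7}} = \frac{4}{- \frac{960}{7}} = 4 \left(- \frac{7}{960}\right) = - \frac{7}{240} \approx -0.029167$)
$F + \left(g{\left(39,-49 \right)} - 1848\right) = - \frac{7}{240} + \left(30 - 1848\right) = - \frac{7}{240} - 1818 = - \frac{436327}{240}$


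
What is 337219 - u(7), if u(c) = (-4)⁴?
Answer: 336963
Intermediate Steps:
u(c) = 256
337219 - u(7) = 337219 - 1*256 = 337219 - 256 = 336963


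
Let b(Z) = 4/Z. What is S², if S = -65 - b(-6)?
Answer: 37249/9 ≈ 4138.8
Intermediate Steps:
S = -193/3 (S = -65 - 4/(-6) = -65 - 4*(-1)/6 = -65 - 1*(-⅔) = -65 + ⅔ = -193/3 ≈ -64.333)
S² = (-193/3)² = 37249/9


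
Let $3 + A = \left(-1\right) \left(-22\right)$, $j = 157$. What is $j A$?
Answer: $2983$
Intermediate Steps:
$A = 19$ ($A = -3 - -22 = -3 + 22 = 19$)
$j A = 157 \cdot 19 = 2983$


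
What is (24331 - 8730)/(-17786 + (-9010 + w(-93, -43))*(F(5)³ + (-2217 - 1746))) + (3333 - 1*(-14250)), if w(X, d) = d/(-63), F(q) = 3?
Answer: 13087038445575/744300638 ≈ 17583.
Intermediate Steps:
w(X, d) = -d/63 (w(X, d) = d*(-1/63) = -d/63)
(24331 - 8730)/(-17786 + (-9010 + w(-93, -43))*(F(5)³ + (-2217 - 1746))) + (3333 - 1*(-14250)) = (24331 - 8730)/(-17786 + (-9010 - 1/63*(-43))*(3³ + (-2217 - 1746))) + (3333 - 1*(-14250)) = 15601/(-17786 + (-9010 + 43/63)*(27 - 3963)) + (3333 + 14250) = 15601/(-17786 - 567587/63*(-3936)) + 17583 = 15601/(-17786 + 744674144/21) + 17583 = 15601/(744300638/21) + 17583 = 15601*(21/744300638) + 17583 = 327621/744300638 + 17583 = 13087038445575/744300638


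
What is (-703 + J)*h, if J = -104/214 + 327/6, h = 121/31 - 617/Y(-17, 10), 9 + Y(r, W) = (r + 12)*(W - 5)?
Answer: -3227779803/225556 ≈ -14310.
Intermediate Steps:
Y(r, W) = -9 + (-5 + W)*(12 + r) (Y(r, W) = -9 + (r + 12)*(W - 5) = -9 + (12 + r)*(-5 + W) = -9 + (-5 + W)*(12 + r))
h = 23241/1054 (h = 121/31 - 617/(-69 - 5*(-17) + 12*10 + 10*(-17)) = 121*(1/31) - 617/(-69 + 85 + 120 - 170) = 121/31 - 617/(-34) = 121/31 - 617*(-1/34) = 121/31 + 617/34 = 23241/1054 ≈ 22.050)
J = 11559/214 (J = -104*1/214 + 327*(⅙) = -52/107 + 109/2 = 11559/214 ≈ 54.014)
(-703 + J)*h = (-703 + 11559/214)*(23241/1054) = -138883/214*23241/1054 = -3227779803/225556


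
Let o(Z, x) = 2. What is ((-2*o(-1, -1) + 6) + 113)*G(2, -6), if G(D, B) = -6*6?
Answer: -4140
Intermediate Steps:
G(D, B) = -36
((-2*o(-1, -1) + 6) + 113)*G(2, -6) = ((-2*2 + 6) + 113)*(-36) = ((-4 + 6) + 113)*(-36) = (2 + 113)*(-36) = 115*(-36) = -4140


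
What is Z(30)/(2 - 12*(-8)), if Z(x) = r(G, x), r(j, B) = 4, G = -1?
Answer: 2/49 ≈ 0.040816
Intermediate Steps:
Z(x) = 4
Z(30)/(2 - 12*(-8)) = 4/(2 - 12*(-8)) = 4/(2 + 96) = 4/98 = 4*(1/98) = 2/49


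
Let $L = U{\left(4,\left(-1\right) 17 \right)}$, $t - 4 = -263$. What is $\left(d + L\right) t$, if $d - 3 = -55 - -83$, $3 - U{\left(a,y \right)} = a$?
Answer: $-7770$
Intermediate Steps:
$U{\left(a,y \right)} = 3 - a$
$t = -259$ ($t = 4 - 263 = -259$)
$d = 31$ ($d = 3 - -28 = 3 + \left(-55 + 83\right) = 3 + 28 = 31$)
$L = -1$ ($L = 3 - 4 = -1$)
$\left(d + L\right) t = \left(31 - 1\right) \left(-259\right) = 30 \left(-259\right) = -7770$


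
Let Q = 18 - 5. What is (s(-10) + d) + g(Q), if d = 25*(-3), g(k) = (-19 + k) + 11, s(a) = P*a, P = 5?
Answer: -120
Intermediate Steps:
s(a) = 5*a
Q = 13
g(k) = -8 + k
d = -75
(s(-10) + d) + g(Q) = (5*(-10) - 75) + (-8 + 13) = (-50 - 75) + 5 = -125 + 5 = -120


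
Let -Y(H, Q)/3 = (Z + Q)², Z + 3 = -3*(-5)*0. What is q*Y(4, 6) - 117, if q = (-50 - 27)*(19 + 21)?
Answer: 83043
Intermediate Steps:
Z = -3 (Z = -3 - 3*(-5)*0 = -3 + 15*0 = -3 + 0 = -3)
q = -3080 (q = -77*40 = -3080)
Y(H, Q) = -3*(-3 + Q)²
q*Y(4, 6) - 117 = -(-9240)*(-3 + 6)² - 117 = -(-9240)*3² - 117 = -(-9240)*9 - 117 = -3080*(-27) - 117 = 83160 - 117 = 83043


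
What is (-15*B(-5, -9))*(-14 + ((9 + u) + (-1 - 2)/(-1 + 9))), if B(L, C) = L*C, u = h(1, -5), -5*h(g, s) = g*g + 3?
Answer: 33345/8 ≈ 4168.1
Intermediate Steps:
h(g, s) = -⅗ - g²/5 (h(g, s) = -(g*g + 3)/5 = -(g² + 3)/5 = -(3 + g²)/5 = -⅗ - g²/5)
u = -⅘ (u = -⅗ - ⅕*1² = -⅗ - ⅕*1 = -⅗ - ⅕ = -⅘ ≈ -0.80000)
B(L, C) = C*L
(-15*B(-5, -9))*(-14 + ((9 + u) + (-1 - 2)/(-1 + 9))) = (-(-135)*(-5))*(-14 + ((9 - ⅘) + (-1 - 2)/(-1 + 9))) = (-15*45)*(-14 + (41/5 - 3/8)) = -675*(-14 + (41/5 - 3*⅛)) = -675*(-14 + (41/5 - 3/8)) = -675*(-14 + 313/40) = -675*(-247/40) = 33345/8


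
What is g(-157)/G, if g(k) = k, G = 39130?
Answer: -157/39130 ≈ -0.0040123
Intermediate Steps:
g(-157)/G = -157/39130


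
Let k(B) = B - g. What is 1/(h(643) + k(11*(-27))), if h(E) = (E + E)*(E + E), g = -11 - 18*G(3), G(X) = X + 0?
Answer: 1/1653564 ≈ 6.0475e-7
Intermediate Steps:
G(X) = X
g = -65 (g = -11 - 18*3 = -11 - 54 = -65)
h(E) = 4*E² (h(E) = (2*E)*(2*E) = 4*E²)
k(B) = 65 + B (k(B) = B - 1*(-65) = B + 65 = 65 + B)
1/(h(643) + k(11*(-27))) = 1/(4*643² + (65 + 11*(-27))) = 1/(4*413449 + (65 - 297)) = 1/(1653796 - 232) = 1/1653564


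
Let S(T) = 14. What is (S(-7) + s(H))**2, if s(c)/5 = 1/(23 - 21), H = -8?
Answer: 1089/4 ≈ 272.25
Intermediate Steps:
s(c) = 5/2 (s(c) = 5/(23 - 21) = 5/2)
(S(-7) + s(H))**2 = (14 + 5/2)**2 = (33/2)**2 = 1089/4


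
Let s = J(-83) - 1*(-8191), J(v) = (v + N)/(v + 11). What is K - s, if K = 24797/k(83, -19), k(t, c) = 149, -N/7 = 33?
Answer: -43067225/5364 ≈ -8028.9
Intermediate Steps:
N = -231 (N = -7*33 = -231)
J(v) = (-231 + v)/(11 + v) (J(v) = (v - 231)/(v + 11) = (-231 + v)/(11 + v))
K = 24797/149 ≈ 166.42
s = 295033/36 (s = (-231 - 83)/(11 - 83) - 1*(-8191) = -314/(-72) + 8191 = -1/72*(-314) + 8191 = 157/36 + 8191 = 295033/36 ≈ 8195.4)
K - s = 24797/149 - 1*295033/36 = 24797/149 - 295033/36 = -43067225/5364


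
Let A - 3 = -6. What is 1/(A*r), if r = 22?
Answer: -1/66 ≈ -0.015152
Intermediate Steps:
A = -3 (A = 3 - 6 = -3)
1/(A*r) = 1/(-3*22) = 1/(-66) = -1/66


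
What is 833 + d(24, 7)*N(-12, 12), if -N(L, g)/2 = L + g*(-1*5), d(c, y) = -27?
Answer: -3055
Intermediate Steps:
N(L, g) = -2*L + 10*g (N(L, g) = -2*(L + g*(-1*5)) = -2*(L + g*(-5)) = -2*(L - 5*g) = -2*L + 10*g)
833 + d(24, 7)*N(-12, 12) = 833 - 27*(-2*(-12) + 10*12) = 833 - 27*(24 + 120) = 833 - 27*144 = 833 - 3888 = -3055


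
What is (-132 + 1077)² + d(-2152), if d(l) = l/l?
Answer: 893026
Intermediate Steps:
d(l) = 1
(-132 + 1077)² + d(-2152) = (-132 + 1077)² + 1 = 945² + 1 = 893025 + 1 = 893026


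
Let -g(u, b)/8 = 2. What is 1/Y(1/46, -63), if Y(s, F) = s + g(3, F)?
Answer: -46/735 ≈ -0.062585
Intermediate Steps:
g(u, b) = -16 (g(u, b) = -8*2 = -16)
Y(s, F) = -16 + s (Y(s, F) = s - 16 = -16 + s)
1/Y(1/46, -63) = 1/(-16 + 1/46) = 1/(-735/46) = -46/735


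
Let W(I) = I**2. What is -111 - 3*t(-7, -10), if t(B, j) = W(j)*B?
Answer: 1989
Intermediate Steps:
t(B, j) = B*j**2 (t(B, j) = j**2*B = B*j**2)
-111 - 3*t(-7, -10) = -111 - (-21)*(-10)**2 = -111 - (-21)*100 = -111 - 3*(-700) = -111 + 2100 = 1989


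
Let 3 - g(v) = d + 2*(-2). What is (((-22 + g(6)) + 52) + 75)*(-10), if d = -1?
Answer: -1130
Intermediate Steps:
g(v) = 8 (g(v) = 3 - (-1 + 2*(-2)) = 3 - (-1 - 4) = 3 - 1*(-5) = 3 + 5 = 8)
(((-22 + g(6)) + 52) + 75)*(-10) = (((-22 + 8) + 52) + 75)*(-10) = ((-14 + 52) + 75)*(-10) = (38 + 75)*(-10) = 113*(-10) = -1130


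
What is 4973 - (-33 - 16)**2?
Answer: 2572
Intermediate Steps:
4973 - (-33 - 16)**2 = 4973 - 1*(-49)**2 = 4973 - 1*2401 = 4973 - 2401 = 2572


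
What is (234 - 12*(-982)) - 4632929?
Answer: -4620911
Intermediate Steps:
(234 - 12*(-982)) - 4632929 = (234 + 11784) - 4632929 = 12018 - 4632929 = -4620911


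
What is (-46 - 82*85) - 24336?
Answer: -31352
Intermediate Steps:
(-46 - 82*85) - 24336 = (-46 - 6970) - 24336 = -7016 - 24336 = -31352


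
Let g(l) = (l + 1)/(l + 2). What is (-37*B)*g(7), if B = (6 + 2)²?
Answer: -18944/9 ≈ -2104.9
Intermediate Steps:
g(l) = (1 + l)/(2 + l)
B = 64 (B = 8² = 64)
(-37*B)*g(7) = (-37*64)*((1 + 7)/(2 + 7)) = -2368*8/9 = -18944/9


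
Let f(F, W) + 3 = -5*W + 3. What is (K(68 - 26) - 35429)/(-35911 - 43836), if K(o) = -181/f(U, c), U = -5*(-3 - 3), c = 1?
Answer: 176964/398735 ≈ 0.44381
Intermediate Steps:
U = 30 (U = -5*(-6) = 30)
f(F, W) = -5*W (f(F, W) = -3 + (-5*W + 3) = -3 + (3 - 5*W) = -5*W)
K(o) = 181/5 (K(o) = -181/((-5*1)) = -181/(-5) = -181*(-⅕) = 181/5)
(K(68 - 26) - 35429)/(-35911 - 43836) = (181/5 - 35429)/(-35911 - 43836) = -176964/5/(-79747) = -176964/5*(-1/79747) = 176964/398735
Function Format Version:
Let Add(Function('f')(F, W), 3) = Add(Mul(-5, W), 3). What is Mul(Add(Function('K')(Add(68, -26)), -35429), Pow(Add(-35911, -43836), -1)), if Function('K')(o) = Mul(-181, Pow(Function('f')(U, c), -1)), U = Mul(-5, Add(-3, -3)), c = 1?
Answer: Rational(176964, 398735) ≈ 0.44381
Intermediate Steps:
U = 30 (U = Mul(-5, -6) = 30)
Function('f')(F, W) = Mul(-5, W) (Function('f')(F, W) = Add(-3, Add(Mul(-5, W), 3)) = Add(-3, Add(3, Mul(-5, W))) = Mul(-5, W))
Function('K')(o) = Rational(181, 5) (Function('K')(o) = Mul(-181, Pow(Mul(-5, 1), -1)) = Mul(-181, Pow(-5, -1)) = Mul(-181, Rational(-1, 5)) = Rational(181, 5))
Mul(Add(Function('K')(Add(68, -26)), -35429), Pow(Add(-35911, -43836), -1)) = Mul(Add(Rational(181, 5), -35429), Pow(Add(-35911, -43836), -1)) = Mul(Rational(-176964, 5), Pow(-79747, -1)) = Mul(Rational(-176964, 5), Rational(-1, 79747)) = Rational(176964, 398735)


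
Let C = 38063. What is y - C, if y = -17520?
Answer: -55583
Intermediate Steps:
y - C = -17520 - 1*38063 = -17520 - 38063 = -55583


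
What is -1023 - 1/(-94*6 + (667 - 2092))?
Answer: -2034746/1989 ≈ -1023.0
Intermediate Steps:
-1023 - 1/(-94*6 + (667 - 2092)) = -1023 - 1/(-564 - 1425) = -1023 - 1/(-1989) = -1023 - 1*(-1/1989) = -1023 + 1/1989 = -2034746/1989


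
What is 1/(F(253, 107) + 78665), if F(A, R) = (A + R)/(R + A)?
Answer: 1/78666 ≈ 1.2712e-5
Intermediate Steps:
F(A, R) = 1 (F(A, R) = (A + R)/(A + R) = 1)
1/(F(253, 107) + 78665) = 1/(1 + 78665) = 1/78666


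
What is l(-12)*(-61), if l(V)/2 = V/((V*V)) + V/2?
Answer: 4453/6 ≈ 742.17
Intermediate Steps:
l(V) = V + 2/V (l(V) = 2*(V/((V*V)) + V/2) = 2*(V/(V²) + V*(½)) = 2*(V/V² + V/2) = 2*(1/V + V/2) = V + 2/V)
l(-12)*(-61) = (-12 + 2/(-12))*(-61) = (-12 + 2*(-1/12))*(-61) = (-12 - ⅙)*(-61) = -73/6*(-61) = 4453/6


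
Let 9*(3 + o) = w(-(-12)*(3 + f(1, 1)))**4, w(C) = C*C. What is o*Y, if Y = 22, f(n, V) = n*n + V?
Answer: 410572799999934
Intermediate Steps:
f(n, V) = V + n**2 (f(n, V) = n**2 + V = V + n**2)
w(C) = C**2
o = 18662399999997 (o = -3 + ((-(-12)*(3 + (1 + 1**2)))**2)**4/9 = -3 + ((-(-12)*(3 + (1 + 1)))**2)**4/9 = -3 + ((-(-12)*(3 + 2))**2)**4/9 = -3 + ((-(-12)*5)**2)**4/9 = -3 + ((-3*(-20))**2)**4/9 = -3 + (60**2)**4/9 = -3 + (1/9)*3600**4 = -3 + (1/9)*167961600000000 = -3 + 18662400000000 = 18662399999997)
o*Y = 18662399999997*22 = 410572799999934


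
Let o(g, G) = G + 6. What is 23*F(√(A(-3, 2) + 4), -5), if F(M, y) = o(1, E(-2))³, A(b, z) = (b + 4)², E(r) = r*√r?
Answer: 1656 - 4600*I*√2 ≈ 1656.0 - 6505.4*I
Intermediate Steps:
E(r) = r^(3/2)
A(b, z) = (4 + b)²
o(g, G) = 6 + G
F(M, y) = (6 - 2*I*√2)³ (F(M, y) = (6 + (-2)^(3/2))³ = (6 - 2*I*√2)³)
23*F(√(A(-3, 2) + 4), -5) = 23*(72 - 200*I*√2) = 1656 - 4600*I*√2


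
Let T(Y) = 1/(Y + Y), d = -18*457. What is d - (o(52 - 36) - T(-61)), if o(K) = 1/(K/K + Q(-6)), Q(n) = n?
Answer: -5017743/610 ≈ -8225.8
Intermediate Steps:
d = -8226
T(Y) = 1/(2*Y)
o(K) = -⅕ (o(K) = 1/(K/K - 6) = 1/(1 - 6) = 1/(-5) = -⅕)
d - (o(52 - 36) - T(-61)) = -8226 - (-⅕ - 1/(2*(-61))) = -8226 - (-⅕ - (-1)/(2*61)) = -8226 - (-⅕ - 1*(-1/122)) = -8226 - (-⅕ + 1/122) = -8226 - 1*(-117/610) = -8226 + 117/610 = -5017743/610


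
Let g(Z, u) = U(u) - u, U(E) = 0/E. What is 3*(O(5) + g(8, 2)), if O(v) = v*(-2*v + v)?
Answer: -81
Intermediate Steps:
U(E) = 0
O(v) = -v² (O(v) = v*(-v) = -v²)
g(Z, u) = -u (g(Z, u) = 0 - u = -u)
3*(O(5) + g(8, 2)) = 3*(-1*5² - 1*2) = 3*(-1*25 - 2) = 3*(-25 - 2) = 3*(-27) = -81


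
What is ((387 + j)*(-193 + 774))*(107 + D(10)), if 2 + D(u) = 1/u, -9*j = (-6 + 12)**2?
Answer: 233871673/10 ≈ 2.3387e+7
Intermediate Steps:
j = -4 (j = -(-6 + 12)**2/9 = -1/9*6**2 = -1/9*36 = -4)
D(u) = -2 + 1/u
((387 + j)*(-193 + 774))*(107 + D(10)) = ((387 - 4)*(-193 + 774))*(107 + (-2 + 1/10)) = (383*581)*(107 + (-2 + 1/10)) = 222523*(107 - 19/10) = 222523*(1051/10) = 233871673/10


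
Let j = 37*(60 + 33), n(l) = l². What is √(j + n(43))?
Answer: 23*√10 ≈ 72.732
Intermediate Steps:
j = 3441 (j = 37*93 = 3441)
√(j + n(43)) = √(3441 + 43²) = √(3441 + 1849) = √5290 = 23*√10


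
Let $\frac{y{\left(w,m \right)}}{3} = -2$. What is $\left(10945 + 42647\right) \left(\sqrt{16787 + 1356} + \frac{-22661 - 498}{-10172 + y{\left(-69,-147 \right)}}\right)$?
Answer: $\frac{88652652}{727} + 53592 \sqrt{18143} \approx 7.3406 \cdot 10^{6}$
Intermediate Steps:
$y{\left(w,m \right)} = -6$ ($y{\left(w,m \right)} = 3 \left(-2\right) = -6$)
$\left(10945 + 42647\right) \left(\sqrt{16787 + 1356} + \frac{-22661 - 498}{-10172 + y{\left(-69,-147 \right)}}\right) = \left(10945 + 42647\right) \left(\sqrt{16787 + 1356} + \frac{-22661 - 498}{-10172 - 6}\right) = 53592 \left(\sqrt{18143} - \frac{23159}{-10178}\right) = 53592 \left(\sqrt{18143} - - \frac{23159}{10178}\right) = 53592 \left(\sqrt{18143} + \frac{23159}{10178}\right) = 53592 \left(\frac{23159}{10178} + \sqrt{18143}\right) = \frac{88652652}{727} + 53592 \sqrt{18143}$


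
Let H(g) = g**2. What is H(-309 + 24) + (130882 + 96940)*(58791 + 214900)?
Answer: 62352912227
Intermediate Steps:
H(-309 + 24) + (130882 + 96940)*(58791 + 214900) = (-309 + 24)**2 + (130882 + 96940)*(58791 + 214900) = (-285)**2 + 227822*273691 = 81225 + 62352831002 = 62352912227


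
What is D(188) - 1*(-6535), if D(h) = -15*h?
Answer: 3715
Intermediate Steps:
D(188) - 1*(-6535) = -15*188 - 1*(-6535) = -2820 + 6535 = 3715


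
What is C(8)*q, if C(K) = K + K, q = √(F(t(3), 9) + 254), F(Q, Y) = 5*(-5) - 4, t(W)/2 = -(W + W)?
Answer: 240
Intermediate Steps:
t(W) = -4*W (t(W) = 2*(-(W + W)) = 2*(-2*W) = -4*W)
F(Q, Y) = -29 (F(Q, Y) = -25 - 4 = -29)
q = 15 (q = √(-29 + 254) = √225 = 15)
C(K) = 2*K
C(8)*q = (2*8)*15 = 16*15 = 240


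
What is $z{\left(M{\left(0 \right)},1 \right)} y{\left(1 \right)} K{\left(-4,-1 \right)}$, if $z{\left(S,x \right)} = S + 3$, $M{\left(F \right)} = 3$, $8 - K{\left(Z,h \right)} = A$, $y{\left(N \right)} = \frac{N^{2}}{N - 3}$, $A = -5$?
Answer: $-39$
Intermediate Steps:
$y{\left(N \right)} = \frac{N^{2}}{-3 + N}$
$K{\left(Z,h \right)} = 13$ ($K{\left(Z,h \right)} = 8 - -5 = 8 + 5 = 13$)
$z{\left(S,x \right)} = 3 + S$
$z{\left(M{\left(0 \right)},1 \right)} y{\left(1 \right)} K{\left(-4,-1 \right)} = \left(3 + 3\right) \frac{1^{2}}{-3 + 1} \cdot 13 = 6 \cdot 1 \frac{1}{-2} \cdot 13 = 6 \cdot 1 \left(- \frac{1}{2}\right) 13 = 6 \left(- \frac{1}{2}\right) 13 = \left(-3\right) 13 = -39$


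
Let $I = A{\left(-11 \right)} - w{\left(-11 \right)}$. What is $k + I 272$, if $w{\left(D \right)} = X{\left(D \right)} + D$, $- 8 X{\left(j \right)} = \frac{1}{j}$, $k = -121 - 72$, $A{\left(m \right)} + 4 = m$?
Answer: $- \frac{14125}{11} \approx -1284.1$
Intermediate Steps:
$A{\left(m \right)} = -4 + m$
$k = -193$ ($k = -121 - 72 = -193$)
$X{\left(j \right)} = - \frac{1}{8 j}$
$w{\left(D \right)} = D - \frac{1}{8 D}$ ($w{\left(D \right)} = - \frac{1}{8 D} + D = D - \frac{1}{8 D}$)
$I = - \frac{353}{88}$ ($I = \left(-4 - 11\right) - \left(-11 - \frac{1}{8 \left(-11\right)}\right) = -15 - \left(-11 - - \frac{1}{88}\right) = -15 - \left(-11 + \frac{1}{88}\right) = -15 - - \frac{967}{88} = -15 + \frac{967}{88} = - \frac{353}{88} \approx -4.0114$)
$k + I 272 = -193 - \frac{12002}{11} = - \frac{14125}{11}$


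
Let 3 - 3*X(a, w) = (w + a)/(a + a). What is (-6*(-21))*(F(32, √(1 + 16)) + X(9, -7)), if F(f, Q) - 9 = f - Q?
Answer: 15862/3 - 126*√17 ≈ 4767.8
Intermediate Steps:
X(a, w) = 1 - (a + w)/(6*a) (X(a, w) = 1 - (w + a)/(3*(a + a)) = 1 - (a + w)/(3*(2*a)) = 1 - (a + w)*1/(2*a)/3 = 1 - (a + w)/(6*a))
F(f, Q) = 9 + f - Q (F(f, Q) = 9 + (f - Q) = 9 + f - Q)
(-6*(-21))*(F(32, √(1 + 16)) + X(9, -7)) = (-6*(-21))*((9 + 32 - √(1 + 16)) + (⅙)*(-1*(-7) + 5*9)/9) = 126*((9 + 32 - √17) + (⅙)*(⅑)*(7 + 45)) = 126*((41 - √17) + (⅙)*(⅑)*52) = 126*((41 - √17) + 26/27) = 126*(1133/27 - √17) = 15862/3 - 126*√17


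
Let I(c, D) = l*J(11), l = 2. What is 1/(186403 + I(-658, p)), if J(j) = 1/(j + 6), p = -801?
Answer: 17/3168853 ≈ 5.3647e-6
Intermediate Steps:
J(j) = 1/(6 + j)
I(c, D) = 2/17 (I(c, D) = 2/(6 + 11) = 2/17)
1/(186403 + I(-658, p)) = 1/(186403 + 2/17) = 1/(3168853/17) = 17/3168853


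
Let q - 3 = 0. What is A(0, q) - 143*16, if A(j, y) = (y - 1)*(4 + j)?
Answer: -2280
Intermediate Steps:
q = 3 (q = 3 + 0 = 3)
A(j, y) = (-1 + y)*(4 + j)
A(0, q) - 143*16 = (-4 - 1*0 + 4*3 + 0*3) - 143*16 = (-4 + 0 + 12 + 0) - 2288 = 8 - 2288 = -2280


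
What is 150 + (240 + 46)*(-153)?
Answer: -43608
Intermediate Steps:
150 + (240 + 46)*(-153) = 150 + 286*(-153) = 150 - 43758 = -43608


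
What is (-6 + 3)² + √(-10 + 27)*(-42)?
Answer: 9 - 42*√17 ≈ -164.17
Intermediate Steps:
(-6 + 3)² + √(-10 + 27)*(-42) = (-3)² + √17*(-42) = 9 - 42*√17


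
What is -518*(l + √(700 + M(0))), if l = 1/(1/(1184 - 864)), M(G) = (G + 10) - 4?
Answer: -165760 - 518*√706 ≈ -1.7952e+5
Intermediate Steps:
M(G) = 6 + G (M(G) = (10 + G) - 4 = 6 + G)
l = 320 (l = 1/(1/320) = 320)
-518*(l + √(700 + M(0))) = -518*(320 + √(700 + (6 + 0))) = -518*(320 + √(700 + 6)) = -518*(320 + √706) = -165760 - 518*√706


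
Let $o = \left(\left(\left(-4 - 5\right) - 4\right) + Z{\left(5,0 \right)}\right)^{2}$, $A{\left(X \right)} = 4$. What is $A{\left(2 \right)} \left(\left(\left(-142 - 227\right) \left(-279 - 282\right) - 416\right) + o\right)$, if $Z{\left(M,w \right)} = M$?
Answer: $826628$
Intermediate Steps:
$o = 64$ ($o = \left(\left(\left(-4 - 5\right) - 4\right) + 5\right)^{2} = \left(\left(-9 - 4\right) + 5\right)^{2} = \left(-13 + 5\right)^{2} = \left(-8\right)^{2} = 64$)
$A{\left(2 \right)} \left(\left(\left(-142 - 227\right) \left(-279 - 282\right) - 416\right) + o\right) = 4 \left(\left(\left(-142 - 227\right) \left(-279 - 282\right) - 416\right) + 64\right) = 4 \left(\left(\left(-369\right) \left(-561\right) - 416\right) + 64\right) = 4 \left(\left(207009 - 416\right) + 64\right) = 4 \left(206593 + 64\right) = 4 \cdot 206657 = 826628$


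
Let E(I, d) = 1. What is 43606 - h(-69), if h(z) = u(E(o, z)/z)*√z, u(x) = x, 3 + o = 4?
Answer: 43606 + I*√69/69 ≈ 43606.0 + 0.12039*I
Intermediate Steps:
o = 1 (o = -3 + 4 = 1)
h(z) = z^(-½) (h(z) = (1/z)*√z = √z/z = z^(-½))
43606 - h(-69) = 43606 - 1/√(-69) = 43606 - (-1)*I*√69/69 = 43606 + I*√69/69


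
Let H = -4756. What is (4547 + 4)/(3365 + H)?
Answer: -4551/1391 ≈ -3.2717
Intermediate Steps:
(4547 + 4)/(3365 + H) = (4547 + 4)/(3365 - 4756) = 4551/(-1391) = 4551*(-1/1391) = -4551/1391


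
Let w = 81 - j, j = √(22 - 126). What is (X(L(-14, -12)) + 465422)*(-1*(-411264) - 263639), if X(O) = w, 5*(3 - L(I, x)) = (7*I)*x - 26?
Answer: 68719880375 - 295250*I*√26 ≈ 6.872e+10 - 1.5055e+6*I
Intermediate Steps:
j = 2*I*√26 (j = √(-104) = 2*I*√26 ≈ 10.198*I)
L(I, x) = 41/5 - 7*I*x/5 (L(I, x) = 3 - ((7*I)*x - 26)/5 = 3 - (7*I*x - 26)/5 = 3 - (-26 + 7*I*x)/5 = 3 + (26/5 - 7*I*x/5) = 41/5 - 7*I*x/5)
w = 81 - 2*I*√26 ≈ 81.0 - 10.198*I
X(O) = 81 - 2*I*√26
(X(L(-14, -12)) + 465422)*(-1*(-411264) - 263639) = ((81 - 2*I*√26) + 465422)*(-1*(-411264) - 263639) = (465503 - 2*I*√26)*(411264 - 263639) = (465503 - 2*I*√26)*147625 = 68719880375 - 295250*I*√26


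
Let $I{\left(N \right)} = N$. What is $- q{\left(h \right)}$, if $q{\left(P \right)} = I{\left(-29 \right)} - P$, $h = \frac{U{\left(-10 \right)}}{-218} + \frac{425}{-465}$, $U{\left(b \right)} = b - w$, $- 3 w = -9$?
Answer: $\frac{570625}{20274} \approx 28.146$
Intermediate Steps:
$w = 3$ ($w = \left(- \frac{1}{3}\right) \left(-9\right) = 3$)
$U{\left(b \right)} = -3 + b$ ($U{\left(b \right)} = b - 3 = -3 + b$)
$h = - \frac{17321}{20274}$ ($h = \frac{-3 - 10}{-218} + \frac{425}{-465} = \left(-13\right) \left(- \frac{1}{218}\right) + 425 \left(- \frac{1}{465}\right) = \frac{13}{218} - \frac{85}{93} = - \frac{17321}{20274} \approx -0.85435$)
$q{\left(P \right)} = -29 - P$
$- q{\left(h \right)} = - (-29 - - \frac{17321}{20274}) = - (-29 + \frac{17321}{20274}) = \left(-1\right) \left(- \frac{570625}{20274}\right) = \frac{570625}{20274}$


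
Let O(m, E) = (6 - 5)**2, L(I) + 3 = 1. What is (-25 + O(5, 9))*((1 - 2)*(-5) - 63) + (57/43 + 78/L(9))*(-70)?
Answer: 173256/43 ≈ 4029.2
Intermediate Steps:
L(I) = -2 (L(I) = -3 + 1 = -2)
O(m, E) = 1 (O(m, E) = 1**2 = 1)
(-25 + O(5, 9))*((1 - 2)*(-5) - 63) + (57/43 + 78/L(9))*(-70) = (-25 + 1)*((1 - 2)*(-5) - 63) + (57/43 + 78/(-2))*(-70) = -24*(-1*(-5) - 63) + (57*(1/43) + 78*(-1/2))*(-70) = -24*(5 - 63) + (57/43 - 39)*(-70) = -24*(-58) - 1620/43*(-70) = 1392 + 113400/43 = 173256/43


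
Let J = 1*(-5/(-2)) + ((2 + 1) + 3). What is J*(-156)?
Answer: -1326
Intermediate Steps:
J = 17/2 (J = 1*(-5*(-½)) + (3 + 3) = 1*(5/2) + 6 = 5/2 + 6 = 17/2 ≈ 8.5000)
J*(-156) = (17/2)*(-156) = -1326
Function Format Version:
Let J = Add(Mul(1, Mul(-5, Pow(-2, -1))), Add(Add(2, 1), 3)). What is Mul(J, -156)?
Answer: -1326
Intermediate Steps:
J = Rational(17, 2) (J = Add(Mul(1, Mul(-5, Rational(-1, 2))), Add(3, 3)) = Add(Mul(1, Rational(5, 2)), 6) = Add(Rational(5, 2), 6) = Rational(17, 2) ≈ 8.5000)
Mul(J, -156) = Mul(Rational(17, 2), -156) = -1326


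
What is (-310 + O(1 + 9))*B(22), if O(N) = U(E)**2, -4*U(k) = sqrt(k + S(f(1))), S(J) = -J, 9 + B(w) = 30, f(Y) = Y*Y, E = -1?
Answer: -52101/8 ≈ -6512.6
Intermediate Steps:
f(Y) = Y**2
B(w) = 21 (B(w) = -9 + 30 = 21)
U(k) = -sqrt(-1 + k)/4 (U(k) = -sqrt(k - 1*1**2)/4 = -sqrt(k - 1*1)/4 = -sqrt(k - 1)/4 = -sqrt(-1 + k)/4)
O(N) = -1/8 (O(N) = (-sqrt(-1 - 1)/4)**2 = (-I*sqrt(2)/4)**2 = -1/8)
(-310 + O(1 + 9))*B(22) = (-310 - 1/8)*21 = -2481/8*21 = -52101/8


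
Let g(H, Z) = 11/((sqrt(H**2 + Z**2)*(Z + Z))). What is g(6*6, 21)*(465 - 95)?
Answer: 2035*sqrt(193)/12159 ≈ 2.3251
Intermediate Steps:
g(H, Z) = 11/(2*Z*sqrt(H**2 + Z**2)) (g(H, Z) = 11/((sqrt(H**2 + Z**2)*(2*Z))) = 11/((2*Z*sqrt(H**2 + Z**2))) = 11*(1/(2*Z*sqrt(H**2 + Z**2))) = 11/(2*Z*sqrt(H**2 + Z**2)))
g(6*6, 21)*(465 - 95) = ((11/2)/(21*sqrt((6*6)**2 + 21**2)))*(465 - 95) = ((11/2)*(1/21)/sqrt(36**2 + 441))*370 = ((11/2)*(1/21)/sqrt(1296 + 441))*370 = ((11/2)*(1/21)/sqrt(1737))*370 = ((11/2)*(1/21)*(sqrt(193)/579))*370 = (11*sqrt(193)/24318)*370 = 2035*sqrt(193)/12159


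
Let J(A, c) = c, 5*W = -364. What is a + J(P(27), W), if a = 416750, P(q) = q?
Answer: 2083386/5 ≈ 4.1668e+5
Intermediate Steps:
W = -364/5 (W = (⅕)*(-364) = -364/5 ≈ -72.800)
a + J(P(27), W) = 416750 - 364/5 = 2083386/5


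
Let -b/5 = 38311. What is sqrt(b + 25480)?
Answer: 5*I*sqrt(6643) ≈ 407.52*I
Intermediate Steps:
b = -191555 (b = -5*38311 = -191555)
sqrt(b + 25480) = sqrt(-191555 + 25480) = sqrt(-166075) = 5*I*sqrt(6643)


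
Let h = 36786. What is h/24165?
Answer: 12262/8055 ≈ 1.5223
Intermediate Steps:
h/24165 = 36786/24165 = 36786*(1/24165) = 12262/8055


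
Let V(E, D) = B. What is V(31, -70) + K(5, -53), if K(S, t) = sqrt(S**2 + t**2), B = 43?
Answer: 43 + sqrt(2834) ≈ 96.235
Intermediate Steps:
V(E, D) = 43
V(31, -70) + K(5, -53) = 43 + sqrt(5**2 + (-53)**2) = 43 + sqrt(25 + 2809) = 43 + sqrt(2834)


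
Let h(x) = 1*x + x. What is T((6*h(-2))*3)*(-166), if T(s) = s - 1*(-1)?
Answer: 11786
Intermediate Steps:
h(x) = 2*x (h(x) = x + x = 2*x)
T(s) = 1 + s (T(s) = s + 1 = 1 + s)
T((6*h(-2))*3)*(-166) = (1 + (6*(2*(-2)))*3)*(-166) = (1 + (6*(-4))*3)*(-166) = (1 - 24*3)*(-166) = (1 - 72)*(-166) = -71*(-166) = 11786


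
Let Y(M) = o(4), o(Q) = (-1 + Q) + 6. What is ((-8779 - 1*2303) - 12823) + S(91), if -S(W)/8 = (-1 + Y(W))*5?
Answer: -24225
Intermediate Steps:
o(Q) = 5 + Q
Y(M) = 9 (Y(M) = 5 + 4 = 9)
S(W) = -320 (S(W) = -8*(-1 + 9)*5 = -64*5 = -8*40 = -320)
((-8779 - 1*2303) - 12823) + S(91) = ((-8779 - 1*2303) - 12823) - 320 = ((-8779 - 2303) - 12823) - 320 = (-11082 - 12823) - 320 = -23905 - 320 = -24225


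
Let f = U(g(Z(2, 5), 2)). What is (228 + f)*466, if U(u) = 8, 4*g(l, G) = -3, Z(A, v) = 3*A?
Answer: 109976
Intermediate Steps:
g(l, G) = -¾ (g(l, G) = (¼)*(-3) = -¾)
f = 8
(228 + f)*466 = (228 + 8)*466 = 236*466 = 109976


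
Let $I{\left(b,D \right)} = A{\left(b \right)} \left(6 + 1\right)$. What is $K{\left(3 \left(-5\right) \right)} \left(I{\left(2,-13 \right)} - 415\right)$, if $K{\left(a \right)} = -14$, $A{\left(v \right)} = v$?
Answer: $5614$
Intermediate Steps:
$I{\left(b,D \right)} = 7 b$ ($I{\left(b,D \right)} = b \left(6 + 1\right) = b 7 = 7 b$)
$K{\left(3 \left(-5\right) \right)} \left(I{\left(2,-13 \right)} - 415\right) = - 14 \left(7 \cdot 2 - 415\right) = - 14 \left(14 - 415\right) = \left(-14\right) \left(-401\right) = 5614$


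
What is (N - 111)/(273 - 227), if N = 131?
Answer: 10/23 ≈ 0.43478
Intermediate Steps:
(N - 111)/(273 - 227) = (131 - 111)/(273 - 227) = 20/46 = 20*(1/46) = 10/23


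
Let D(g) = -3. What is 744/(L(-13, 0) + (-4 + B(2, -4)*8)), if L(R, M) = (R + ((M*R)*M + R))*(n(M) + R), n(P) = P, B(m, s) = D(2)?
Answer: 12/5 ≈ 2.4000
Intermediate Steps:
B(m, s) = -3
L(R, M) = (M + R)*(2*R + R*M**2) (L(R, M) = (R + ((M*R)*M + R))*(M + R) = (R + (R*M**2 + R))*(M + R) = (R + (R + R*M**2))*(M + R) = (2*R + R*M**2)*(M + R) = (M + R)*(2*R + R*M**2))
744/(L(-13, 0) + (-4 + B(2, -4)*8)) = 744/(-13*(0**3 + 2*0 + 2*(-13) - 13*0**2) + (-4 - 3*8)) = 744/(-13*(0 + 0 - 26 - 13*0) + (-4 - 24)) = 744/(-13*(0 + 0 - 26 + 0) - 28) = 744/(-13*(-26) - 28) = 744/(338 - 28) = 744/310 = 744*(1/310) = 12/5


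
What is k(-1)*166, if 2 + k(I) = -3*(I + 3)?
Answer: -1328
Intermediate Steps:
k(I) = -11 - 3*I (k(I) = -2 - 3*(I + 3) = -2 - 3*(3 + I) = -2 + (-9 - 3*I) = -11 - 3*I)
k(-1)*166 = (-11 - 3*(-1))*166 = (-11 + 3)*166 = -8*166 = -1328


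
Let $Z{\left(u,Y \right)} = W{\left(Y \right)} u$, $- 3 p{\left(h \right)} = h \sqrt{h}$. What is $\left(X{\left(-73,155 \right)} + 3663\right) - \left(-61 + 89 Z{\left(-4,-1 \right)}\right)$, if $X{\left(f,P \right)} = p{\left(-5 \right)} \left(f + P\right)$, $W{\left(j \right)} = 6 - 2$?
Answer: $5148 + \frac{410 i \sqrt{5}}{3} \approx 5148.0 + 305.6 i$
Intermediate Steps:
$W{\left(j \right)} = 4$ ($W{\left(j \right)} = 6 - 2 = 4$)
$p{\left(h \right)} = - \frac{h^{\frac{3}{2}}}{3}$ ($p{\left(h \right)} = - \frac{h \sqrt{h}}{3} = - \frac{h^{\frac{3}{2}}}{3}$)
$X{\left(f,P \right)} = \frac{5 i \sqrt{5} \left(P + f\right)}{3}$ ($X{\left(f,P \right)} = - \frac{\left(-5\right)^{\frac{3}{2}}}{3} \left(f + P\right) = - \frac{\left(-5\right) i \sqrt{5}}{3} \left(P + f\right) = \frac{5 i \sqrt{5}}{3} \left(P + f\right) = \frac{5 i \sqrt{5} \left(P + f\right)}{3}$)
$Z{\left(u,Y \right)} = 4 u$
$\left(X{\left(-73,155 \right)} + 3663\right) - \left(-61 + 89 Z{\left(-4,-1 \right)}\right) = \left(\frac{5 i \sqrt{5} \left(155 - 73\right)}{3} + 3663\right) - \left(-61 + 89 \cdot 4 \left(-4\right)\right) = \left(\frac{5}{3} i \sqrt{5} \cdot 82 + 3663\right) + \left(61 - -1424\right) = \left(\frac{410 i \sqrt{5}}{3} + 3663\right) + \left(61 + 1424\right) = \left(3663 + \frac{410 i \sqrt{5}}{3}\right) + 1485 = 5148 + \frac{410 i \sqrt{5}}{3}$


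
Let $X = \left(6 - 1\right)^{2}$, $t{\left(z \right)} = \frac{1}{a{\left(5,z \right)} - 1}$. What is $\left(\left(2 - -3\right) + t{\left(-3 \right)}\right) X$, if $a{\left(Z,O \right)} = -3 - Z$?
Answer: $\frac{1100}{9} \approx 122.22$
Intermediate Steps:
$t{\left(z \right)} = - \frac{1}{9}$ ($t{\left(z \right)} = \frac{1}{\left(-3 - 5\right) - 1} = \frac{1}{-8 - 1} = \frac{1}{-9} = - \frac{1}{9}$)
$X = 25$ ($X = 5^{2} = 25$)
$\left(\left(2 - -3\right) + t{\left(-3 \right)}\right) X = \left(\left(2 - -3\right) - \frac{1}{9}\right) 25 = \left(\left(2 + 3\right) - \frac{1}{9}\right) 25 = \left(5 - \frac{1}{9}\right) 25 = \frac{44}{9} \cdot 25 = \frac{1100}{9}$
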